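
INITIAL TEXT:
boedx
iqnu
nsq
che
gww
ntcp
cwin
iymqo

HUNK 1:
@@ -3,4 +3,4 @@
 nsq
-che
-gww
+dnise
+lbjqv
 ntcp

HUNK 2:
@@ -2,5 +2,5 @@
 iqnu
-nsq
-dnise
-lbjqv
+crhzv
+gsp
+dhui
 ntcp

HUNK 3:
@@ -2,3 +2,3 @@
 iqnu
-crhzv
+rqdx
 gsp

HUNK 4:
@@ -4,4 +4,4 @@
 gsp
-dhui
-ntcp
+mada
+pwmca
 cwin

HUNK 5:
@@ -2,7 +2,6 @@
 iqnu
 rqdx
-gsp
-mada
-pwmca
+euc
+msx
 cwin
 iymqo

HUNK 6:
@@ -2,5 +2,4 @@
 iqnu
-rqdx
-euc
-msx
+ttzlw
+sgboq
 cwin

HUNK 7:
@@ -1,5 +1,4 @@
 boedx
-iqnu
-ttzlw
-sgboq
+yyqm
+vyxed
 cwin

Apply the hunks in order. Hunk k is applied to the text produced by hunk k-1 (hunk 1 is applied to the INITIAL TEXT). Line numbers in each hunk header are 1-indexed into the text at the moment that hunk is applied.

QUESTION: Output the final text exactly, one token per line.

Answer: boedx
yyqm
vyxed
cwin
iymqo

Derivation:
Hunk 1: at line 3 remove [che,gww] add [dnise,lbjqv] -> 8 lines: boedx iqnu nsq dnise lbjqv ntcp cwin iymqo
Hunk 2: at line 2 remove [nsq,dnise,lbjqv] add [crhzv,gsp,dhui] -> 8 lines: boedx iqnu crhzv gsp dhui ntcp cwin iymqo
Hunk 3: at line 2 remove [crhzv] add [rqdx] -> 8 lines: boedx iqnu rqdx gsp dhui ntcp cwin iymqo
Hunk 4: at line 4 remove [dhui,ntcp] add [mada,pwmca] -> 8 lines: boedx iqnu rqdx gsp mada pwmca cwin iymqo
Hunk 5: at line 2 remove [gsp,mada,pwmca] add [euc,msx] -> 7 lines: boedx iqnu rqdx euc msx cwin iymqo
Hunk 6: at line 2 remove [rqdx,euc,msx] add [ttzlw,sgboq] -> 6 lines: boedx iqnu ttzlw sgboq cwin iymqo
Hunk 7: at line 1 remove [iqnu,ttzlw,sgboq] add [yyqm,vyxed] -> 5 lines: boedx yyqm vyxed cwin iymqo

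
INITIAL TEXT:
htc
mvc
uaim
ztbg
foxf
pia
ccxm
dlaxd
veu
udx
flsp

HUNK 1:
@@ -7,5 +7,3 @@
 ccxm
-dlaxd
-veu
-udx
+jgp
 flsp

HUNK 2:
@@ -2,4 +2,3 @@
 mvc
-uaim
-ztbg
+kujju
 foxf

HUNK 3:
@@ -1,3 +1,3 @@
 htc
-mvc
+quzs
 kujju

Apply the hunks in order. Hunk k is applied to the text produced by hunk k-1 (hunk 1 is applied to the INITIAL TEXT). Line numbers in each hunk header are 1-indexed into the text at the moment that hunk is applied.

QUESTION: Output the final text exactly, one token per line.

Hunk 1: at line 7 remove [dlaxd,veu,udx] add [jgp] -> 9 lines: htc mvc uaim ztbg foxf pia ccxm jgp flsp
Hunk 2: at line 2 remove [uaim,ztbg] add [kujju] -> 8 lines: htc mvc kujju foxf pia ccxm jgp flsp
Hunk 3: at line 1 remove [mvc] add [quzs] -> 8 lines: htc quzs kujju foxf pia ccxm jgp flsp

Answer: htc
quzs
kujju
foxf
pia
ccxm
jgp
flsp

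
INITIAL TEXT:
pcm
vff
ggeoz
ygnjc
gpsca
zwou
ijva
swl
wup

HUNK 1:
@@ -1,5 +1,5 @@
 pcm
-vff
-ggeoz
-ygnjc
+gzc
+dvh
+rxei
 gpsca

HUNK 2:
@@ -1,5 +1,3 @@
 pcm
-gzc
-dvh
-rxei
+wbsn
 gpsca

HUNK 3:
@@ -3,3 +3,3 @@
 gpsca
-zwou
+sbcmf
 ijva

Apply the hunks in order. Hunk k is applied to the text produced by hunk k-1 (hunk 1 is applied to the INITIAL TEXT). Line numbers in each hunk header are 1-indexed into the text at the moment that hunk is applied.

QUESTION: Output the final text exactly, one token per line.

Answer: pcm
wbsn
gpsca
sbcmf
ijva
swl
wup

Derivation:
Hunk 1: at line 1 remove [vff,ggeoz,ygnjc] add [gzc,dvh,rxei] -> 9 lines: pcm gzc dvh rxei gpsca zwou ijva swl wup
Hunk 2: at line 1 remove [gzc,dvh,rxei] add [wbsn] -> 7 lines: pcm wbsn gpsca zwou ijva swl wup
Hunk 3: at line 3 remove [zwou] add [sbcmf] -> 7 lines: pcm wbsn gpsca sbcmf ijva swl wup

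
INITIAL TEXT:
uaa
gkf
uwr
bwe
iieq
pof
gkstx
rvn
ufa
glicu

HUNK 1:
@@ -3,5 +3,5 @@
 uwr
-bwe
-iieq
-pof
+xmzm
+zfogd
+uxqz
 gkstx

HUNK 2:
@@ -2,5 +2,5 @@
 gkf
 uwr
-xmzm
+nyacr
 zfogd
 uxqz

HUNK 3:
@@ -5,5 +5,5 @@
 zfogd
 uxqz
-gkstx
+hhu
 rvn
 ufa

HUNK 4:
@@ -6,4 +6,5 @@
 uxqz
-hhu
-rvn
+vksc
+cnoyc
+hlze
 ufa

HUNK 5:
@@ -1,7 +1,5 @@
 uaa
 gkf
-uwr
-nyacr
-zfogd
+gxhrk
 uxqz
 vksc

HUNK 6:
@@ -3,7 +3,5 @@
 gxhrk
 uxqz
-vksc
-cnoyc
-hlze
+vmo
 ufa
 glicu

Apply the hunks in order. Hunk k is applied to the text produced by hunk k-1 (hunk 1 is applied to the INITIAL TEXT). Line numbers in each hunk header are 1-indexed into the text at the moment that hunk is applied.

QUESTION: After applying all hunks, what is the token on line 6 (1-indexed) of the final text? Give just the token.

Answer: ufa

Derivation:
Hunk 1: at line 3 remove [bwe,iieq,pof] add [xmzm,zfogd,uxqz] -> 10 lines: uaa gkf uwr xmzm zfogd uxqz gkstx rvn ufa glicu
Hunk 2: at line 2 remove [xmzm] add [nyacr] -> 10 lines: uaa gkf uwr nyacr zfogd uxqz gkstx rvn ufa glicu
Hunk 3: at line 5 remove [gkstx] add [hhu] -> 10 lines: uaa gkf uwr nyacr zfogd uxqz hhu rvn ufa glicu
Hunk 4: at line 6 remove [hhu,rvn] add [vksc,cnoyc,hlze] -> 11 lines: uaa gkf uwr nyacr zfogd uxqz vksc cnoyc hlze ufa glicu
Hunk 5: at line 1 remove [uwr,nyacr,zfogd] add [gxhrk] -> 9 lines: uaa gkf gxhrk uxqz vksc cnoyc hlze ufa glicu
Hunk 6: at line 3 remove [vksc,cnoyc,hlze] add [vmo] -> 7 lines: uaa gkf gxhrk uxqz vmo ufa glicu
Final line 6: ufa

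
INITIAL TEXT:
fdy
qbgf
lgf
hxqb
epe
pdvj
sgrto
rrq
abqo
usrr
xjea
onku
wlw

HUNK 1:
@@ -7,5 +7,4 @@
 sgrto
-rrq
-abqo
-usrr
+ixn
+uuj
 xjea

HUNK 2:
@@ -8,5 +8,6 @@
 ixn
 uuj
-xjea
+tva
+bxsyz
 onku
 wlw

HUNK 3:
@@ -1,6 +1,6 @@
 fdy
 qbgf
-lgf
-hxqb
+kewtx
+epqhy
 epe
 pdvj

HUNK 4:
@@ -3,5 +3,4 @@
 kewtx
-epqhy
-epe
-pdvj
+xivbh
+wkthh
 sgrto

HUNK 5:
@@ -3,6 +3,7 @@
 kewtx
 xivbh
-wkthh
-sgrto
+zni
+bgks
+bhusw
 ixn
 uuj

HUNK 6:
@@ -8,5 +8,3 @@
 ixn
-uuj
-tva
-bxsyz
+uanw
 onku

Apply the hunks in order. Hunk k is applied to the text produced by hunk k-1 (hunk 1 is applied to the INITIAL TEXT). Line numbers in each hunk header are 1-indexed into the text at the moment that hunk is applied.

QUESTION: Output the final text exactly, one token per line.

Answer: fdy
qbgf
kewtx
xivbh
zni
bgks
bhusw
ixn
uanw
onku
wlw

Derivation:
Hunk 1: at line 7 remove [rrq,abqo,usrr] add [ixn,uuj] -> 12 lines: fdy qbgf lgf hxqb epe pdvj sgrto ixn uuj xjea onku wlw
Hunk 2: at line 8 remove [xjea] add [tva,bxsyz] -> 13 lines: fdy qbgf lgf hxqb epe pdvj sgrto ixn uuj tva bxsyz onku wlw
Hunk 3: at line 1 remove [lgf,hxqb] add [kewtx,epqhy] -> 13 lines: fdy qbgf kewtx epqhy epe pdvj sgrto ixn uuj tva bxsyz onku wlw
Hunk 4: at line 3 remove [epqhy,epe,pdvj] add [xivbh,wkthh] -> 12 lines: fdy qbgf kewtx xivbh wkthh sgrto ixn uuj tva bxsyz onku wlw
Hunk 5: at line 3 remove [wkthh,sgrto] add [zni,bgks,bhusw] -> 13 lines: fdy qbgf kewtx xivbh zni bgks bhusw ixn uuj tva bxsyz onku wlw
Hunk 6: at line 8 remove [uuj,tva,bxsyz] add [uanw] -> 11 lines: fdy qbgf kewtx xivbh zni bgks bhusw ixn uanw onku wlw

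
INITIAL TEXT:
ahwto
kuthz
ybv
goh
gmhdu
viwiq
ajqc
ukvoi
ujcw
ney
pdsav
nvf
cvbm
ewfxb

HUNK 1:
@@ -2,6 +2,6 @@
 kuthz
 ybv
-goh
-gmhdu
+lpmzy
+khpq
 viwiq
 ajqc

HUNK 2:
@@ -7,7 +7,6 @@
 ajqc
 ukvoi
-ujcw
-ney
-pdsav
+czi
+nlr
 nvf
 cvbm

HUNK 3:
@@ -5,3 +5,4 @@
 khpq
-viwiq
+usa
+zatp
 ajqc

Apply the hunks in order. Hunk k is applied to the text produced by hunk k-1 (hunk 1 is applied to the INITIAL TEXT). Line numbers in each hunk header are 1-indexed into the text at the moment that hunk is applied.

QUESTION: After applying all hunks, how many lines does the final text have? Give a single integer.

Hunk 1: at line 2 remove [goh,gmhdu] add [lpmzy,khpq] -> 14 lines: ahwto kuthz ybv lpmzy khpq viwiq ajqc ukvoi ujcw ney pdsav nvf cvbm ewfxb
Hunk 2: at line 7 remove [ujcw,ney,pdsav] add [czi,nlr] -> 13 lines: ahwto kuthz ybv lpmzy khpq viwiq ajqc ukvoi czi nlr nvf cvbm ewfxb
Hunk 3: at line 5 remove [viwiq] add [usa,zatp] -> 14 lines: ahwto kuthz ybv lpmzy khpq usa zatp ajqc ukvoi czi nlr nvf cvbm ewfxb
Final line count: 14

Answer: 14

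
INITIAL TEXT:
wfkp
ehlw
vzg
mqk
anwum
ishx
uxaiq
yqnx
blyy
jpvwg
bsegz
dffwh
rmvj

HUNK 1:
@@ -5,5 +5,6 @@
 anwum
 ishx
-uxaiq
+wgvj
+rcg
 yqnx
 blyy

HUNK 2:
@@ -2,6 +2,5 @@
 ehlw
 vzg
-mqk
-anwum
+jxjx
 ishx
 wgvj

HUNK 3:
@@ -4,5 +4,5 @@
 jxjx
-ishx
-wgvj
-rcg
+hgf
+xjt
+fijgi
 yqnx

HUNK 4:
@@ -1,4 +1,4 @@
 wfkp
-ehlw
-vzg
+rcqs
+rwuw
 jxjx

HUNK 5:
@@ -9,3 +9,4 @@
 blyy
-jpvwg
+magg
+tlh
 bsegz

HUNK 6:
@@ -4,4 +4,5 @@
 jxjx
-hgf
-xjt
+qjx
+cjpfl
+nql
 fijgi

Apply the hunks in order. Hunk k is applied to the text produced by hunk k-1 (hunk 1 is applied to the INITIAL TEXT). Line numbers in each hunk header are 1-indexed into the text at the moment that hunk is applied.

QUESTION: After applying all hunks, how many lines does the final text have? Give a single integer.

Hunk 1: at line 5 remove [uxaiq] add [wgvj,rcg] -> 14 lines: wfkp ehlw vzg mqk anwum ishx wgvj rcg yqnx blyy jpvwg bsegz dffwh rmvj
Hunk 2: at line 2 remove [mqk,anwum] add [jxjx] -> 13 lines: wfkp ehlw vzg jxjx ishx wgvj rcg yqnx blyy jpvwg bsegz dffwh rmvj
Hunk 3: at line 4 remove [ishx,wgvj,rcg] add [hgf,xjt,fijgi] -> 13 lines: wfkp ehlw vzg jxjx hgf xjt fijgi yqnx blyy jpvwg bsegz dffwh rmvj
Hunk 4: at line 1 remove [ehlw,vzg] add [rcqs,rwuw] -> 13 lines: wfkp rcqs rwuw jxjx hgf xjt fijgi yqnx blyy jpvwg bsegz dffwh rmvj
Hunk 5: at line 9 remove [jpvwg] add [magg,tlh] -> 14 lines: wfkp rcqs rwuw jxjx hgf xjt fijgi yqnx blyy magg tlh bsegz dffwh rmvj
Hunk 6: at line 4 remove [hgf,xjt] add [qjx,cjpfl,nql] -> 15 lines: wfkp rcqs rwuw jxjx qjx cjpfl nql fijgi yqnx blyy magg tlh bsegz dffwh rmvj
Final line count: 15

Answer: 15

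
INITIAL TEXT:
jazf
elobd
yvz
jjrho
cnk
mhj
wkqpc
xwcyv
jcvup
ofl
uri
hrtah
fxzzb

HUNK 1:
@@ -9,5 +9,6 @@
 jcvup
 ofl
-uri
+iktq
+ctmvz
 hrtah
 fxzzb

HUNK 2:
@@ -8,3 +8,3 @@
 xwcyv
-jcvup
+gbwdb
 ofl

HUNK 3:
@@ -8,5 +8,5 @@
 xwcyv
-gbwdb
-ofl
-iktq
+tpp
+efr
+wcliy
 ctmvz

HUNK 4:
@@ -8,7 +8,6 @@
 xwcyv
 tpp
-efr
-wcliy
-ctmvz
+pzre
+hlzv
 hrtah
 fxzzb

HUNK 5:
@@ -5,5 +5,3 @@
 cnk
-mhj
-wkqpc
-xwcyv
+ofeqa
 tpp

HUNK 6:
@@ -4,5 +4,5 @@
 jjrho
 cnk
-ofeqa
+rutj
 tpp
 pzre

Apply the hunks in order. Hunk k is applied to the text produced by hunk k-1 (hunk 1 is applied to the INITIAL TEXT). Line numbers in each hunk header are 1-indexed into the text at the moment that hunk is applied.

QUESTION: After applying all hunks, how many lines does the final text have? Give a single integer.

Answer: 11

Derivation:
Hunk 1: at line 9 remove [uri] add [iktq,ctmvz] -> 14 lines: jazf elobd yvz jjrho cnk mhj wkqpc xwcyv jcvup ofl iktq ctmvz hrtah fxzzb
Hunk 2: at line 8 remove [jcvup] add [gbwdb] -> 14 lines: jazf elobd yvz jjrho cnk mhj wkqpc xwcyv gbwdb ofl iktq ctmvz hrtah fxzzb
Hunk 3: at line 8 remove [gbwdb,ofl,iktq] add [tpp,efr,wcliy] -> 14 lines: jazf elobd yvz jjrho cnk mhj wkqpc xwcyv tpp efr wcliy ctmvz hrtah fxzzb
Hunk 4: at line 8 remove [efr,wcliy,ctmvz] add [pzre,hlzv] -> 13 lines: jazf elobd yvz jjrho cnk mhj wkqpc xwcyv tpp pzre hlzv hrtah fxzzb
Hunk 5: at line 5 remove [mhj,wkqpc,xwcyv] add [ofeqa] -> 11 lines: jazf elobd yvz jjrho cnk ofeqa tpp pzre hlzv hrtah fxzzb
Hunk 6: at line 4 remove [ofeqa] add [rutj] -> 11 lines: jazf elobd yvz jjrho cnk rutj tpp pzre hlzv hrtah fxzzb
Final line count: 11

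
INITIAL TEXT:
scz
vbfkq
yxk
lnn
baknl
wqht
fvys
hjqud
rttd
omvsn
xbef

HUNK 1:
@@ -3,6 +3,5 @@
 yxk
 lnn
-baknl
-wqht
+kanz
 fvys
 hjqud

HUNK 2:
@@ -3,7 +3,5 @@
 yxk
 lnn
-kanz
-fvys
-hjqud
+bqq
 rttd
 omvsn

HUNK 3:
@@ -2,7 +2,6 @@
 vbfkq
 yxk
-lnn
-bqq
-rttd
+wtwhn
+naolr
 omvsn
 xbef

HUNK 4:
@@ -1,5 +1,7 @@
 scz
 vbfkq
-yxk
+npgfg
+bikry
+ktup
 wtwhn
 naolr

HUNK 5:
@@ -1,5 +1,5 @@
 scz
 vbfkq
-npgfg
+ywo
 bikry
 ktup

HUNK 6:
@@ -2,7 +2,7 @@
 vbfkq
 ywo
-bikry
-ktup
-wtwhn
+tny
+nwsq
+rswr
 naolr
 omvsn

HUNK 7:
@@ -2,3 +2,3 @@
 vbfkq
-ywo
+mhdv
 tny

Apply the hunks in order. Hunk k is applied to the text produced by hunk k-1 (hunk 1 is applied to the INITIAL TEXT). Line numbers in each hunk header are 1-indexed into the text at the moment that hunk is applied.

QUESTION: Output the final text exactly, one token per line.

Answer: scz
vbfkq
mhdv
tny
nwsq
rswr
naolr
omvsn
xbef

Derivation:
Hunk 1: at line 3 remove [baknl,wqht] add [kanz] -> 10 lines: scz vbfkq yxk lnn kanz fvys hjqud rttd omvsn xbef
Hunk 2: at line 3 remove [kanz,fvys,hjqud] add [bqq] -> 8 lines: scz vbfkq yxk lnn bqq rttd omvsn xbef
Hunk 3: at line 2 remove [lnn,bqq,rttd] add [wtwhn,naolr] -> 7 lines: scz vbfkq yxk wtwhn naolr omvsn xbef
Hunk 4: at line 1 remove [yxk] add [npgfg,bikry,ktup] -> 9 lines: scz vbfkq npgfg bikry ktup wtwhn naolr omvsn xbef
Hunk 5: at line 1 remove [npgfg] add [ywo] -> 9 lines: scz vbfkq ywo bikry ktup wtwhn naolr omvsn xbef
Hunk 6: at line 2 remove [bikry,ktup,wtwhn] add [tny,nwsq,rswr] -> 9 lines: scz vbfkq ywo tny nwsq rswr naolr omvsn xbef
Hunk 7: at line 2 remove [ywo] add [mhdv] -> 9 lines: scz vbfkq mhdv tny nwsq rswr naolr omvsn xbef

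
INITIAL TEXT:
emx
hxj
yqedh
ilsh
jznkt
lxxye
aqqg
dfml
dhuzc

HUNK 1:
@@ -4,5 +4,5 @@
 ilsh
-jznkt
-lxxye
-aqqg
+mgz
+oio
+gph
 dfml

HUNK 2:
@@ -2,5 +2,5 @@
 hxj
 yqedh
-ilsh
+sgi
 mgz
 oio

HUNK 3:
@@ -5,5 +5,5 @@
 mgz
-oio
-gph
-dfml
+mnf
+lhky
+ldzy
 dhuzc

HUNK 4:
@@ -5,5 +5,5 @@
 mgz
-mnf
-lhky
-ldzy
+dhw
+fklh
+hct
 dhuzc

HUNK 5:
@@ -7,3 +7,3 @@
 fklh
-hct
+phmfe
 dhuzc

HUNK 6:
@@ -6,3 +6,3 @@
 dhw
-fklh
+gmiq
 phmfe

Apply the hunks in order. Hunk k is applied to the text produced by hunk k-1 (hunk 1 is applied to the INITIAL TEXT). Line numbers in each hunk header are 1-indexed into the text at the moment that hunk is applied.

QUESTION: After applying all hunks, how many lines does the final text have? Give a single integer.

Hunk 1: at line 4 remove [jznkt,lxxye,aqqg] add [mgz,oio,gph] -> 9 lines: emx hxj yqedh ilsh mgz oio gph dfml dhuzc
Hunk 2: at line 2 remove [ilsh] add [sgi] -> 9 lines: emx hxj yqedh sgi mgz oio gph dfml dhuzc
Hunk 3: at line 5 remove [oio,gph,dfml] add [mnf,lhky,ldzy] -> 9 lines: emx hxj yqedh sgi mgz mnf lhky ldzy dhuzc
Hunk 4: at line 5 remove [mnf,lhky,ldzy] add [dhw,fklh,hct] -> 9 lines: emx hxj yqedh sgi mgz dhw fklh hct dhuzc
Hunk 5: at line 7 remove [hct] add [phmfe] -> 9 lines: emx hxj yqedh sgi mgz dhw fklh phmfe dhuzc
Hunk 6: at line 6 remove [fklh] add [gmiq] -> 9 lines: emx hxj yqedh sgi mgz dhw gmiq phmfe dhuzc
Final line count: 9

Answer: 9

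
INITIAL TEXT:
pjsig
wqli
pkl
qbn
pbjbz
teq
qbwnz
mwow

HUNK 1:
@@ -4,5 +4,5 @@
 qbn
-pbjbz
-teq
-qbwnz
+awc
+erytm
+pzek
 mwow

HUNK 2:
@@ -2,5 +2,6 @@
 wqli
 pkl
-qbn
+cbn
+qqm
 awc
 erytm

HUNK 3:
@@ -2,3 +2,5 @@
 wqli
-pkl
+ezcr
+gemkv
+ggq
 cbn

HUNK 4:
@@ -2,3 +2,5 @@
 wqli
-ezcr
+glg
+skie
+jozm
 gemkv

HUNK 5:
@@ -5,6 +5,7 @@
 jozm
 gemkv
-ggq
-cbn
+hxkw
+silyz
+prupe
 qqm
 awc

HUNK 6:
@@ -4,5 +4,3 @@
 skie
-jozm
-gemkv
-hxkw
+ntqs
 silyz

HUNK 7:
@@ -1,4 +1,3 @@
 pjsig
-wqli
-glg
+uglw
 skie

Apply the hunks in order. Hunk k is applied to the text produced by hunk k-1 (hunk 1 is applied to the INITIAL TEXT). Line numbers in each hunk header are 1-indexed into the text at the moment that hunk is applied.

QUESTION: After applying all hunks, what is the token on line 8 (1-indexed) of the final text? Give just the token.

Hunk 1: at line 4 remove [pbjbz,teq,qbwnz] add [awc,erytm,pzek] -> 8 lines: pjsig wqli pkl qbn awc erytm pzek mwow
Hunk 2: at line 2 remove [qbn] add [cbn,qqm] -> 9 lines: pjsig wqli pkl cbn qqm awc erytm pzek mwow
Hunk 3: at line 2 remove [pkl] add [ezcr,gemkv,ggq] -> 11 lines: pjsig wqli ezcr gemkv ggq cbn qqm awc erytm pzek mwow
Hunk 4: at line 2 remove [ezcr] add [glg,skie,jozm] -> 13 lines: pjsig wqli glg skie jozm gemkv ggq cbn qqm awc erytm pzek mwow
Hunk 5: at line 5 remove [ggq,cbn] add [hxkw,silyz,prupe] -> 14 lines: pjsig wqli glg skie jozm gemkv hxkw silyz prupe qqm awc erytm pzek mwow
Hunk 6: at line 4 remove [jozm,gemkv,hxkw] add [ntqs] -> 12 lines: pjsig wqli glg skie ntqs silyz prupe qqm awc erytm pzek mwow
Hunk 7: at line 1 remove [wqli,glg] add [uglw] -> 11 lines: pjsig uglw skie ntqs silyz prupe qqm awc erytm pzek mwow
Final line 8: awc

Answer: awc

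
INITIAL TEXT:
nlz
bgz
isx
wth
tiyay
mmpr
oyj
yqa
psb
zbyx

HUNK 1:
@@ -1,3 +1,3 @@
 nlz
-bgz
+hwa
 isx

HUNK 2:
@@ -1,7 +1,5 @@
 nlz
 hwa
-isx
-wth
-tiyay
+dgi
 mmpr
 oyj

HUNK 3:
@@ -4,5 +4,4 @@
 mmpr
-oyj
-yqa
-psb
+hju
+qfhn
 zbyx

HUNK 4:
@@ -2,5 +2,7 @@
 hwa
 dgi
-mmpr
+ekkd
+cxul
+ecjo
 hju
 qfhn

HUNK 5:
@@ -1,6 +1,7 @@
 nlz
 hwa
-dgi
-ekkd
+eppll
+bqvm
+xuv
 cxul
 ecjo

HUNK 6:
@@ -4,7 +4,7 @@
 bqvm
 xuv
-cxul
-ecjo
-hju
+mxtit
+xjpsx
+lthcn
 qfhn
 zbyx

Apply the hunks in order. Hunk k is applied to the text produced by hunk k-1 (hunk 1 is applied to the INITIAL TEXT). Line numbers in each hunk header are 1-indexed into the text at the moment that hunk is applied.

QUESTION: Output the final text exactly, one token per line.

Answer: nlz
hwa
eppll
bqvm
xuv
mxtit
xjpsx
lthcn
qfhn
zbyx

Derivation:
Hunk 1: at line 1 remove [bgz] add [hwa] -> 10 lines: nlz hwa isx wth tiyay mmpr oyj yqa psb zbyx
Hunk 2: at line 1 remove [isx,wth,tiyay] add [dgi] -> 8 lines: nlz hwa dgi mmpr oyj yqa psb zbyx
Hunk 3: at line 4 remove [oyj,yqa,psb] add [hju,qfhn] -> 7 lines: nlz hwa dgi mmpr hju qfhn zbyx
Hunk 4: at line 2 remove [mmpr] add [ekkd,cxul,ecjo] -> 9 lines: nlz hwa dgi ekkd cxul ecjo hju qfhn zbyx
Hunk 5: at line 1 remove [dgi,ekkd] add [eppll,bqvm,xuv] -> 10 lines: nlz hwa eppll bqvm xuv cxul ecjo hju qfhn zbyx
Hunk 6: at line 4 remove [cxul,ecjo,hju] add [mxtit,xjpsx,lthcn] -> 10 lines: nlz hwa eppll bqvm xuv mxtit xjpsx lthcn qfhn zbyx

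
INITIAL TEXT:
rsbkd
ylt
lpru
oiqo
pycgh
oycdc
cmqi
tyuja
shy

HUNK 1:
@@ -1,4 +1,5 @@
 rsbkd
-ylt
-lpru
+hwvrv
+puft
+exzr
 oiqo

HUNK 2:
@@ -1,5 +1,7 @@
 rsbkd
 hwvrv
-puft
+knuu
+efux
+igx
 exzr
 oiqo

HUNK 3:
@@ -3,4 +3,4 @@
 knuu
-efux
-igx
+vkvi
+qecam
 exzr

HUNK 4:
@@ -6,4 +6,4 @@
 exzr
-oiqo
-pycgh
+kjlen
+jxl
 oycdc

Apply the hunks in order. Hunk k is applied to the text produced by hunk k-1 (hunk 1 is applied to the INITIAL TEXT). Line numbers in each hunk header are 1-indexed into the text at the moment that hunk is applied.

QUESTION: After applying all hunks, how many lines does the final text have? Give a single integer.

Hunk 1: at line 1 remove [ylt,lpru] add [hwvrv,puft,exzr] -> 10 lines: rsbkd hwvrv puft exzr oiqo pycgh oycdc cmqi tyuja shy
Hunk 2: at line 1 remove [puft] add [knuu,efux,igx] -> 12 lines: rsbkd hwvrv knuu efux igx exzr oiqo pycgh oycdc cmqi tyuja shy
Hunk 3: at line 3 remove [efux,igx] add [vkvi,qecam] -> 12 lines: rsbkd hwvrv knuu vkvi qecam exzr oiqo pycgh oycdc cmqi tyuja shy
Hunk 4: at line 6 remove [oiqo,pycgh] add [kjlen,jxl] -> 12 lines: rsbkd hwvrv knuu vkvi qecam exzr kjlen jxl oycdc cmqi tyuja shy
Final line count: 12

Answer: 12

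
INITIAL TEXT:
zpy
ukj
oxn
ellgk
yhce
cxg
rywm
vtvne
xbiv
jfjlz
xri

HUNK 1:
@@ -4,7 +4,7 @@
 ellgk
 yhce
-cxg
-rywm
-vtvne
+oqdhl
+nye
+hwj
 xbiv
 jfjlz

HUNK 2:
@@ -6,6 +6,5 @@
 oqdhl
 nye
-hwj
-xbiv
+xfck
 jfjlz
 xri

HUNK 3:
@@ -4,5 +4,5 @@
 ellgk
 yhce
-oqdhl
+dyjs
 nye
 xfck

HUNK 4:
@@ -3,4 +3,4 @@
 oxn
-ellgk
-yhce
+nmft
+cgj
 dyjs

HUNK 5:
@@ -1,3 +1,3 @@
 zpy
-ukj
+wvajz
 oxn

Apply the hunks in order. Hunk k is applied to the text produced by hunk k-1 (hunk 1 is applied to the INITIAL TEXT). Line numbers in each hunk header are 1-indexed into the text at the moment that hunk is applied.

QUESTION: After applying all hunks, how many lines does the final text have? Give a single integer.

Hunk 1: at line 4 remove [cxg,rywm,vtvne] add [oqdhl,nye,hwj] -> 11 lines: zpy ukj oxn ellgk yhce oqdhl nye hwj xbiv jfjlz xri
Hunk 2: at line 6 remove [hwj,xbiv] add [xfck] -> 10 lines: zpy ukj oxn ellgk yhce oqdhl nye xfck jfjlz xri
Hunk 3: at line 4 remove [oqdhl] add [dyjs] -> 10 lines: zpy ukj oxn ellgk yhce dyjs nye xfck jfjlz xri
Hunk 4: at line 3 remove [ellgk,yhce] add [nmft,cgj] -> 10 lines: zpy ukj oxn nmft cgj dyjs nye xfck jfjlz xri
Hunk 5: at line 1 remove [ukj] add [wvajz] -> 10 lines: zpy wvajz oxn nmft cgj dyjs nye xfck jfjlz xri
Final line count: 10

Answer: 10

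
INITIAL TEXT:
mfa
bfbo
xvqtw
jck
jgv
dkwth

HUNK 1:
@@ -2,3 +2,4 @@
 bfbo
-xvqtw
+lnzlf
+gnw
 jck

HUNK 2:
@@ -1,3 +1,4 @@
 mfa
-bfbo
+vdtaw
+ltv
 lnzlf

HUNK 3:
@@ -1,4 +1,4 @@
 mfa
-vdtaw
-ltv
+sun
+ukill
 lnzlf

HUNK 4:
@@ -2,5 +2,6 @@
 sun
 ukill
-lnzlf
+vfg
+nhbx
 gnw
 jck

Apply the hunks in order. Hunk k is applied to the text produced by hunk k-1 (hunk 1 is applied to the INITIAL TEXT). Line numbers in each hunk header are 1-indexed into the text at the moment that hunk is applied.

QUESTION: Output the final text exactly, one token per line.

Answer: mfa
sun
ukill
vfg
nhbx
gnw
jck
jgv
dkwth

Derivation:
Hunk 1: at line 2 remove [xvqtw] add [lnzlf,gnw] -> 7 lines: mfa bfbo lnzlf gnw jck jgv dkwth
Hunk 2: at line 1 remove [bfbo] add [vdtaw,ltv] -> 8 lines: mfa vdtaw ltv lnzlf gnw jck jgv dkwth
Hunk 3: at line 1 remove [vdtaw,ltv] add [sun,ukill] -> 8 lines: mfa sun ukill lnzlf gnw jck jgv dkwth
Hunk 4: at line 2 remove [lnzlf] add [vfg,nhbx] -> 9 lines: mfa sun ukill vfg nhbx gnw jck jgv dkwth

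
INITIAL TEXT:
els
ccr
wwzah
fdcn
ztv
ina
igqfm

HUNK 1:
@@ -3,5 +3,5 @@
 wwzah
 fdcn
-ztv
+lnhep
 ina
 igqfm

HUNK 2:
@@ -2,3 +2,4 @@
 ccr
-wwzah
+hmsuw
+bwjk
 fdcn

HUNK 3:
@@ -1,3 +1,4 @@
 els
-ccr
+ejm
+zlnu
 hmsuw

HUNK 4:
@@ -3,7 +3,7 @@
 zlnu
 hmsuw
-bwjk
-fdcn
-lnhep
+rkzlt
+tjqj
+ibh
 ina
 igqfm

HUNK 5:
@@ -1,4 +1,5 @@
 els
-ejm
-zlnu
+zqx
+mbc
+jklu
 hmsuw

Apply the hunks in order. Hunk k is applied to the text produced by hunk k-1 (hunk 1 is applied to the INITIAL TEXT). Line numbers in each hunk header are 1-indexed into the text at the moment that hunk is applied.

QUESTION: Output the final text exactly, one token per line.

Answer: els
zqx
mbc
jklu
hmsuw
rkzlt
tjqj
ibh
ina
igqfm

Derivation:
Hunk 1: at line 3 remove [ztv] add [lnhep] -> 7 lines: els ccr wwzah fdcn lnhep ina igqfm
Hunk 2: at line 2 remove [wwzah] add [hmsuw,bwjk] -> 8 lines: els ccr hmsuw bwjk fdcn lnhep ina igqfm
Hunk 3: at line 1 remove [ccr] add [ejm,zlnu] -> 9 lines: els ejm zlnu hmsuw bwjk fdcn lnhep ina igqfm
Hunk 4: at line 3 remove [bwjk,fdcn,lnhep] add [rkzlt,tjqj,ibh] -> 9 lines: els ejm zlnu hmsuw rkzlt tjqj ibh ina igqfm
Hunk 5: at line 1 remove [ejm,zlnu] add [zqx,mbc,jklu] -> 10 lines: els zqx mbc jklu hmsuw rkzlt tjqj ibh ina igqfm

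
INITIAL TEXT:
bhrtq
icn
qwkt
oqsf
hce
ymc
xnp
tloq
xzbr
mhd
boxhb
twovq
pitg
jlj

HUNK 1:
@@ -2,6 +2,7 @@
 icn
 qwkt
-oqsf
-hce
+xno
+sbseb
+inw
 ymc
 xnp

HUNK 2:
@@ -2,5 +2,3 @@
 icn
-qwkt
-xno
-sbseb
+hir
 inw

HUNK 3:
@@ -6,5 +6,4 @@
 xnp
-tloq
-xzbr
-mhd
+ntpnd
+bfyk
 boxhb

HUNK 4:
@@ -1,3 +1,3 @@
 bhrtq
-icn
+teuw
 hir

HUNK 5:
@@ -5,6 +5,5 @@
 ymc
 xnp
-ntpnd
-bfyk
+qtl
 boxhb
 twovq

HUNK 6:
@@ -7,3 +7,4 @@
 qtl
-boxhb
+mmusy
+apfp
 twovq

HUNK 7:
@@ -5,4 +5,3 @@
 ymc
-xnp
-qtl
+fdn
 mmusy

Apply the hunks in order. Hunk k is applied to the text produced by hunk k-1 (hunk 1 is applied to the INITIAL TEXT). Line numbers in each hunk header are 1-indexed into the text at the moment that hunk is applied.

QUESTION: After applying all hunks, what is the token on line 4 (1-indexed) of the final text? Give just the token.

Answer: inw

Derivation:
Hunk 1: at line 2 remove [oqsf,hce] add [xno,sbseb,inw] -> 15 lines: bhrtq icn qwkt xno sbseb inw ymc xnp tloq xzbr mhd boxhb twovq pitg jlj
Hunk 2: at line 2 remove [qwkt,xno,sbseb] add [hir] -> 13 lines: bhrtq icn hir inw ymc xnp tloq xzbr mhd boxhb twovq pitg jlj
Hunk 3: at line 6 remove [tloq,xzbr,mhd] add [ntpnd,bfyk] -> 12 lines: bhrtq icn hir inw ymc xnp ntpnd bfyk boxhb twovq pitg jlj
Hunk 4: at line 1 remove [icn] add [teuw] -> 12 lines: bhrtq teuw hir inw ymc xnp ntpnd bfyk boxhb twovq pitg jlj
Hunk 5: at line 5 remove [ntpnd,bfyk] add [qtl] -> 11 lines: bhrtq teuw hir inw ymc xnp qtl boxhb twovq pitg jlj
Hunk 6: at line 7 remove [boxhb] add [mmusy,apfp] -> 12 lines: bhrtq teuw hir inw ymc xnp qtl mmusy apfp twovq pitg jlj
Hunk 7: at line 5 remove [xnp,qtl] add [fdn] -> 11 lines: bhrtq teuw hir inw ymc fdn mmusy apfp twovq pitg jlj
Final line 4: inw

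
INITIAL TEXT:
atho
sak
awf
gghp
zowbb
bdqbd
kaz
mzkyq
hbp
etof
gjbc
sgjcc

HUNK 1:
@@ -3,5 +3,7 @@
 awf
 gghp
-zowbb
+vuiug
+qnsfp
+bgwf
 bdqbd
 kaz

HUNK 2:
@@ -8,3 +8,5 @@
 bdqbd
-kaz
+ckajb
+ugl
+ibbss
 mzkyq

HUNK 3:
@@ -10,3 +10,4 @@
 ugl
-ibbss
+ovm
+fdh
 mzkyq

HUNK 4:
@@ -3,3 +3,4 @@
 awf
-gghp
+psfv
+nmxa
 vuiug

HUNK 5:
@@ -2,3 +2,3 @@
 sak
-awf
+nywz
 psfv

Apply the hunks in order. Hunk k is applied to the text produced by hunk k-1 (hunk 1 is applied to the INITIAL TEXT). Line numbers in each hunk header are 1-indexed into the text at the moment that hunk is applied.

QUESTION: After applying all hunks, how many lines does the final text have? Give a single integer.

Hunk 1: at line 3 remove [zowbb] add [vuiug,qnsfp,bgwf] -> 14 lines: atho sak awf gghp vuiug qnsfp bgwf bdqbd kaz mzkyq hbp etof gjbc sgjcc
Hunk 2: at line 8 remove [kaz] add [ckajb,ugl,ibbss] -> 16 lines: atho sak awf gghp vuiug qnsfp bgwf bdqbd ckajb ugl ibbss mzkyq hbp etof gjbc sgjcc
Hunk 3: at line 10 remove [ibbss] add [ovm,fdh] -> 17 lines: atho sak awf gghp vuiug qnsfp bgwf bdqbd ckajb ugl ovm fdh mzkyq hbp etof gjbc sgjcc
Hunk 4: at line 3 remove [gghp] add [psfv,nmxa] -> 18 lines: atho sak awf psfv nmxa vuiug qnsfp bgwf bdqbd ckajb ugl ovm fdh mzkyq hbp etof gjbc sgjcc
Hunk 5: at line 2 remove [awf] add [nywz] -> 18 lines: atho sak nywz psfv nmxa vuiug qnsfp bgwf bdqbd ckajb ugl ovm fdh mzkyq hbp etof gjbc sgjcc
Final line count: 18

Answer: 18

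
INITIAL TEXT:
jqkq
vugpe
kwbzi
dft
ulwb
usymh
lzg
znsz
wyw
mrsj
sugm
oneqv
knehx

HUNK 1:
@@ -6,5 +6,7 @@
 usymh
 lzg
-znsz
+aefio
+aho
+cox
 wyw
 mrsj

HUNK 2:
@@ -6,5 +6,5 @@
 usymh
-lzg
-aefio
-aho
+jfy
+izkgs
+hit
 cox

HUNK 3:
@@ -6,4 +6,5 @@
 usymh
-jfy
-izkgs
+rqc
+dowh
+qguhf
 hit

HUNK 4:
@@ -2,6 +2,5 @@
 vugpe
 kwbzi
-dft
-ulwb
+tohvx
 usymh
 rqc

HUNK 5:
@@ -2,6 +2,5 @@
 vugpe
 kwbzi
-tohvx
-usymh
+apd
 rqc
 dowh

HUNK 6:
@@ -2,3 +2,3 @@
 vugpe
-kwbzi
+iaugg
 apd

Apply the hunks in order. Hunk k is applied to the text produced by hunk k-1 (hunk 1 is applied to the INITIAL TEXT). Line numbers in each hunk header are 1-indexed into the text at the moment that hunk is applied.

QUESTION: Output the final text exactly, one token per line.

Answer: jqkq
vugpe
iaugg
apd
rqc
dowh
qguhf
hit
cox
wyw
mrsj
sugm
oneqv
knehx

Derivation:
Hunk 1: at line 6 remove [znsz] add [aefio,aho,cox] -> 15 lines: jqkq vugpe kwbzi dft ulwb usymh lzg aefio aho cox wyw mrsj sugm oneqv knehx
Hunk 2: at line 6 remove [lzg,aefio,aho] add [jfy,izkgs,hit] -> 15 lines: jqkq vugpe kwbzi dft ulwb usymh jfy izkgs hit cox wyw mrsj sugm oneqv knehx
Hunk 3: at line 6 remove [jfy,izkgs] add [rqc,dowh,qguhf] -> 16 lines: jqkq vugpe kwbzi dft ulwb usymh rqc dowh qguhf hit cox wyw mrsj sugm oneqv knehx
Hunk 4: at line 2 remove [dft,ulwb] add [tohvx] -> 15 lines: jqkq vugpe kwbzi tohvx usymh rqc dowh qguhf hit cox wyw mrsj sugm oneqv knehx
Hunk 5: at line 2 remove [tohvx,usymh] add [apd] -> 14 lines: jqkq vugpe kwbzi apd rqc dowh qguhf hit cox wyw mrsj sugm oneqv knehx
Hunk 6: at line 2 remove [kwbzi] add [iaugg] -> 14 lines: jqkq vugpe iaugg apd rqc dowh qguhf hit cox wyw mrsj sugm oneqv knehx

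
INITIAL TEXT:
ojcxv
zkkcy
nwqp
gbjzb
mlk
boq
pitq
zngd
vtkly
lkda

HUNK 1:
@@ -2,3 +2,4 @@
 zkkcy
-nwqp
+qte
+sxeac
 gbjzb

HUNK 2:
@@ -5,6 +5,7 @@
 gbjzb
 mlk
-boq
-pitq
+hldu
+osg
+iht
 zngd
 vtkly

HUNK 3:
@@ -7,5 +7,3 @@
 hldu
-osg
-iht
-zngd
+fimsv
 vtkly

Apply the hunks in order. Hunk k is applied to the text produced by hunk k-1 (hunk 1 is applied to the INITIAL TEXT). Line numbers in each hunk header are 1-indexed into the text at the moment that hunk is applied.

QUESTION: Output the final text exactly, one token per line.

Answer: ojcxv
zkkcy
qte
sxeac
gbjzb
mlk
hldu
fimsv
vtkly
lkda

Derivation:
Hunk 1: at line 2 remove [nwqp] add [qte,sxeac] -> 11 lines: ojcxv zkkcy qte sxeac gbjzb mlk boq pitq zngd vtkly lkda
Hunk 2: at line 5 remove [boq,pitq] add [hldu,osg,iht] -> 12 lines: ojcxv zkkcy qte sxeac gbjzb mlk hldu osg iht zngd vtkly lkda
Hunk 3: at line 7 remove [osg,iht,zngd] add [fimsv] -> 10 lines: ojcxv zkkcy qte sxeac gbjzb mlk hldu fimsv vtkly lkda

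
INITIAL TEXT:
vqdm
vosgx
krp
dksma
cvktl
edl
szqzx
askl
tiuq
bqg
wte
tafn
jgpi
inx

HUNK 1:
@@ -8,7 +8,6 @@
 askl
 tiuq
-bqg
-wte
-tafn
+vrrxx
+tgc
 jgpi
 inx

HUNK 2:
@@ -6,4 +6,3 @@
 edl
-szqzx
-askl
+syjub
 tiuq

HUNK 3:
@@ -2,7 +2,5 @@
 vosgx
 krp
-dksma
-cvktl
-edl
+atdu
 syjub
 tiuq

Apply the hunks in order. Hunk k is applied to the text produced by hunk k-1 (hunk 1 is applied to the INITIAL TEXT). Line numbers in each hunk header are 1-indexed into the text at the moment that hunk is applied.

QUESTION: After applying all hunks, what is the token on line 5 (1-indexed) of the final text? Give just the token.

Hunk 1: at line 8 remove [bqg,wte,tafn] add [vrrxx,tgc] -> 13 lines: vqdm vosgx krp dksma cvktl edl szqzx askl tiuq vrrxx tgc jgpi inx
Hunk 2: at line 6 remove [szqzx,askl] add [syjub] -> 12 lines: vqdm vosgx krp dksma cvktl edl syjub tiuq vrrxx tgc jgpi inx
Hunk 3: at line 2 remove [dksma,cvktl,edl] add [atdu] -> 10 lines: vqdm vosgx krp atdu syjub tiuq vrrxx tgc jgpi inx
Final line 5: syjub

Answer: syjub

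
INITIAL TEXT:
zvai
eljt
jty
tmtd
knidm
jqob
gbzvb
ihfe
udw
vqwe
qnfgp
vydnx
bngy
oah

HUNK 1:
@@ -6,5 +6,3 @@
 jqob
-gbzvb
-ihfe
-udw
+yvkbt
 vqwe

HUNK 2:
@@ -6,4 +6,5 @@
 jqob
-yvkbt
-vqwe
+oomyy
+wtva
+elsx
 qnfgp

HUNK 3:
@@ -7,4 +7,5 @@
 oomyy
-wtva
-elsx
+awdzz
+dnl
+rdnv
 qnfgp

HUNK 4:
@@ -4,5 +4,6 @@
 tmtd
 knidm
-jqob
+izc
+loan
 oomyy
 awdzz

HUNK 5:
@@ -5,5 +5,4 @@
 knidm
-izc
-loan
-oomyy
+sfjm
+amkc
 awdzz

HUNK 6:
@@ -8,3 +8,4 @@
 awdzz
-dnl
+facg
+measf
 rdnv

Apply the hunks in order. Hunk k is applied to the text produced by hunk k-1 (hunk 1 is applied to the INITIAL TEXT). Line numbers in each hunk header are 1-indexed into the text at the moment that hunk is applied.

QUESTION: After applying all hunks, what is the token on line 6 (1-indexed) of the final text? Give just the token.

Answer: sfjm

Derivation:
Hunk 1: at line 6 remove [gbzvb,ihfe,udw] add [yvkbt] -> 12 lines: zvai eljt jty tmtd knidm jqob yvkbt vqwe qnfgp vydnx bngy oah
Hunk 2: at line 6 remove [yvkbt,vqwe] add [oomyy,wtva,elsx] -> 13 lines: zvai eljt jty tmtd knidm jqob oomyy wtva elsx qnfgp vydnx bngy oah
Hunk 3: at line 7 remove [wtva,elsx] add [awdzz,dnl,rdnv] -> 14 lines: zvai eljt jty tmtd knidm jqob oomyy awdzz dnl rdnv qnfgp vydnx bngy oah
Hunk 4: at line 4 remove [jqob] add [izc,loan] -> 15 lines: zvai eljt jty tmtd knidm izc loan oomyy awdzz dnl rdnv qnfgp vydnx bngy oah
Hunk 5: at line 5 remove [izc,loan,oomyy] add [sfjm,amkc] -> 14 lines: zvai eljt jty tmtd knidm sfjm amkc awdzz dnl rdnv qnfgp vydnx bngy oah
Hunk 6: at line 8 remove [dnl] add [facg,measf] -> 15 lines: zvai eljt jty tmtd knidm sfjm amkc awdzz facg measf rdnv qnfgp vydnx bngy oah
Final line 6: sfjm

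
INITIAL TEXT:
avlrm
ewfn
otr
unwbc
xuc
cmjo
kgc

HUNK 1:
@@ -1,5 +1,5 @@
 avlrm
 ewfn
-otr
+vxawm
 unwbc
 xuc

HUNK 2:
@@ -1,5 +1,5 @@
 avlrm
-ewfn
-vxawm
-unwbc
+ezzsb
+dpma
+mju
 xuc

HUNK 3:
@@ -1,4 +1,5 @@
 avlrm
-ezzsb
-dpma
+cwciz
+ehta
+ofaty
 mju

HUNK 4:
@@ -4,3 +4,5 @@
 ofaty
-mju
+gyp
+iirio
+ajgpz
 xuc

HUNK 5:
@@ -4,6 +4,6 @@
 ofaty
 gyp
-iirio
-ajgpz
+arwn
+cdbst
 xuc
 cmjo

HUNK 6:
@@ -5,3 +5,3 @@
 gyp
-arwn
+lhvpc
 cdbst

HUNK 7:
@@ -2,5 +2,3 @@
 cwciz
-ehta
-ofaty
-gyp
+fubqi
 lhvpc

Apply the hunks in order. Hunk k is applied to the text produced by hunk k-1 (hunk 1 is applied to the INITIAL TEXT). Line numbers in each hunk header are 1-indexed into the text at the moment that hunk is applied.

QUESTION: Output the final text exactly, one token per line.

Answer: avlrm
cwciz
fubqi
lhvpc
cdbst
xuc
cmjo
kgc

Derivation:
Hunk 1: at line 1 remove [otr] add [vxawm] -> 7 lines: avlrm ewfn vxawm unwbc xuc cmjo kgc
Hunk 2: at line 1 remove [ewfn,vxawm,unwbc] add [ezzsb,dpma,mju] -> 7 lines: avlrm ezzsb dpma mju xuc cmjo kgc
Hunk 3: at line 1 remove [ezzsb,dpma] add [cwciz,ehta,ofaty] -> 8 lines: avlrm cwciz ehta ofaty mju xuc cmjo kgc
Hunk 4: at line 4 remove [mju] add [gyp,iirio,ajgpz] -> 10 lines: avlrm cwciz ehta ofaty gyp iirio ajgpz xuc cmjo kgc
Hunk 5: at line 4 remove [iirio,ajgpz] add [arwn,cdbst] -> 10 lines: avlrm cwciz ehta ofaty gyp arwn cdbst xuc cmjo kgc
Hunk 6: at line 5 remove [arwn] add [lhvpc] -> 10 lines: avlrm cwciz ehta ofaty gyp lhvpc cdbst xuc cmjo kgc
Hunk 7: at line 2 remove [ehta,ofaty,gyp] add [fubqi] -> 8 lines: avlrm cwciz fubqi lhvpc cdbst xuc cmjo kgc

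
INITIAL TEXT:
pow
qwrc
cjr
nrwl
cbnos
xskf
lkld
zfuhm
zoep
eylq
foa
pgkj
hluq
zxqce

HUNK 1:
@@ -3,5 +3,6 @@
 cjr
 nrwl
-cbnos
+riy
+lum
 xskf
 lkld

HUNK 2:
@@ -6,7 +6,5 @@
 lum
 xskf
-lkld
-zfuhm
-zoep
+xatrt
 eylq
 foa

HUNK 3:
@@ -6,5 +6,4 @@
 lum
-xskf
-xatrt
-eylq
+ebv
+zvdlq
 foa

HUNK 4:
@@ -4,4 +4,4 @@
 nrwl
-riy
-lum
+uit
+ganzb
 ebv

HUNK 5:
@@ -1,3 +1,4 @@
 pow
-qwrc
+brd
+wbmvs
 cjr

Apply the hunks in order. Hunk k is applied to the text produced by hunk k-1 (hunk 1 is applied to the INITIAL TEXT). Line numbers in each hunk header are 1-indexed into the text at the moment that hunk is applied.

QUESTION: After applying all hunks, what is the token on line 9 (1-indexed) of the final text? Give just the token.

Answer: zvdlq

Derivation:
Hunk 1: at line 3 remove [cbnos] add [riy,lum] -> 15 lines: pow qwrc cjr nrwl riy lum xskf lkld zfuhm zoep eylq foa pgkj hluq zxqce
Hunk 2: at line 6 remove [lkld,zfuhm,zoep] add [xatrt] -> 13 lines: pow qwrc cjr nrwl riy lum xskf xatrt eylq foa pgkj hluq zxqce
Hunk 3: at line 6 remove [xskf,xatrt,eylq] add [ebv,zvdlq] -> 12 lines: pow qwrc cjr nrwl riy lum ebv zvdlq foa pgkj hluq zxqce
Hunk 4: at line 4 remove [riy,lum] add [uit,ganzb] -> 12 lines: pow qwrc cjr nrwl uit ganzb ebv zvdlq foa pgkj hluq zxqce
Hunk 5: at line 1 remove [qwrc] add [brd,wbmvs] -> 13 lines: pow brd wbmvs cjr nrwl uit ganzb ebv zvdlq foa pgkj hluq zxqce
Final line 9: zvdlq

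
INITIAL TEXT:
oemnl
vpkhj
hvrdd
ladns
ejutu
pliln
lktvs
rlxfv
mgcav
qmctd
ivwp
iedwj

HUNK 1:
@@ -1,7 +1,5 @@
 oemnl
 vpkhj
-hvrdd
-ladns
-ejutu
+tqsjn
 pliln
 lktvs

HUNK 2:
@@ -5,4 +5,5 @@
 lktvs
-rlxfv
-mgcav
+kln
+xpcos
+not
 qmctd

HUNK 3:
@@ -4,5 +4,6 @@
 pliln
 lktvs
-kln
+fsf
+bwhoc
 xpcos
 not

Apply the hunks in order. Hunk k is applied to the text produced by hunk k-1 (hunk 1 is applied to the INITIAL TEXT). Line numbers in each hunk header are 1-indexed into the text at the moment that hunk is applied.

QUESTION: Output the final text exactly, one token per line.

Hunk 1: at line 1 remove [hvrdd,ladns,ejutu] add [tqsjn] -> 10 lines: oemnl vpkhj tqsjn pliln lktvs rlxfv mgcav qmctd ivwp iedwj
Hunk 2: at line 5 remove [rlxfv,mgcav] add [kln,xpcos,not] -> 11 lines: oemnl vpkhj tqsjn pliln lktvs kln xpcos not qmctd ivwp iedwj
Hunk 3: at line 4 remove [kln] add [fsf,bwhoc] -> 12 lines: oemnl vpkhj tqsjn pliln lktvs fsf bwhoc xpcos not qmctd ivwp iedwj

Answer: oemnl
vpkhj
tqsjn
pliln
lktvs
fsf
bwhoc
xpcos
not
qmctd
ivwp
iedwj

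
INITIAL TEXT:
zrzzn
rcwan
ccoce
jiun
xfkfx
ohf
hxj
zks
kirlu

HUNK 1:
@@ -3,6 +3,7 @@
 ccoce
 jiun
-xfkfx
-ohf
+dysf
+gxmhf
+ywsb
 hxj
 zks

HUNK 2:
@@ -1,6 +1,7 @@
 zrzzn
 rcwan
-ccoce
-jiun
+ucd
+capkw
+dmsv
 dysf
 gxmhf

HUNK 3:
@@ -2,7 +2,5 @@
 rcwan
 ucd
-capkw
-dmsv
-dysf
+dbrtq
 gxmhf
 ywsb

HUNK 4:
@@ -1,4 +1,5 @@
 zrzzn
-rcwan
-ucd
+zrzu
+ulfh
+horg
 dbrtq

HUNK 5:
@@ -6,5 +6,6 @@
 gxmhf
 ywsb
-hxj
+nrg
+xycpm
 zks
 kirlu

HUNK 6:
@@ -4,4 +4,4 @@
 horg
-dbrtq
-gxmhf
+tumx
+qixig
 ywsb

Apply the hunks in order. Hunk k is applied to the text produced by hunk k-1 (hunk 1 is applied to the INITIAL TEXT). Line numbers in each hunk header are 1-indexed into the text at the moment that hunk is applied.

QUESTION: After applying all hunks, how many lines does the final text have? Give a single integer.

Answer: 11

Derivation:
Hunk 1: at line 3 remove [xfkfx,ohf] add [dysf,gxmhf,ywsb] -> 10 lines: zrzzn rcwan ccoce jiun dysf gxmhf ywsb hxj zks kirlu
Hunk 2: at line 1 remove [ccoce,jiun] add [ucd,capkw,dmsv] -> 11 lines: zrzzn rcwan ucd capkw dmsv dysf gxmhf ywsb hxj zks kirlu
Hunk 3: at line 2 remove [capkw,dmsv,dysf] add [dbrtq] -> 9 lines: zrzzn rcwan ucd dbrtq gxmhf ywsb hxj zks kirlu
Hunk 4: at line 1 remove [rcwan,ucd] add [zrzu,ulfh,horg] -> 10 lines: zrzzn zrzu ulfh horg dbrtq gxmhf ywsb hxj zks kirlu
Hunk 5: at line 6 remove [hxj] add [nrg,xycpm] -> 11 lines: zrzzn zrzu ulfh horg dbrtq gxmhf ywsb nrg xycpm zks kirlu
Hunk 6: at line 4 remove [dbrtq,gxmhf] add [tumx,qixig] -> 11 lines: zrzzn zrzu ulfh horg tumx qixig ywsb nrg xycpm zks kirlu
Final line count: 11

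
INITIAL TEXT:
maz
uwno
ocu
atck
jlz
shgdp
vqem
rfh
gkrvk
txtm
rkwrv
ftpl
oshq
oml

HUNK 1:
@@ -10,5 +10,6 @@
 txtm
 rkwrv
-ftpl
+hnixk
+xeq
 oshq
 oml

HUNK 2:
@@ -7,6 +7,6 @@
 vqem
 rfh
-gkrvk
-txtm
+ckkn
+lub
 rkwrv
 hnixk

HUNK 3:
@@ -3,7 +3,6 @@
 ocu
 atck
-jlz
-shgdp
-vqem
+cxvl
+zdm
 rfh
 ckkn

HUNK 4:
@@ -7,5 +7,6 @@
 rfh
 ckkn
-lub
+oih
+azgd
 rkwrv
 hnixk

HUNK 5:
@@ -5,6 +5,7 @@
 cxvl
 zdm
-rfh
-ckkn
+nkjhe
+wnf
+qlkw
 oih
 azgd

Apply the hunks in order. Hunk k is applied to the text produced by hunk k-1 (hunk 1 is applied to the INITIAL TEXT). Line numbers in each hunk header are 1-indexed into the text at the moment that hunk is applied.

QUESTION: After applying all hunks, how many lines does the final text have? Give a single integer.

Answer: 16

Derivation:
Hunk 1: at line 10 remove [ftpl] add [hnixk,xeq] -> 15 lines: maz uwno ocu atck jlz shgdp vqem rfh gkrvk txtm rkwrv hnixk xeq oshq oml
Hunk 2: at line 7 remove [gkrvk,txtm] add [ckkn,lub] -> 15 lines: maz uwno ocu atck jlz shgdp vqem rfh ckkn lub rkwrv hnixk xeq oshq oml
Hunk 3: at line 3 remove [jlz,shgdp,vqem] add [cxvl,zdm] -> 14 lines: maz uwno ocu atck cxvl zdm rfh ckkn lub rkwrv hnixk xeq oshq oml
Hunk 4: at line 7 remove [lub] add [oih,azgd] -> 15 lines: maz uwno ocu atck cxvl zdm rfh ckkn oih azgd rkwrv hnixk xeq oshq oml
Hunk 5: at line 5 remove [rfh,ckkn] add [nkjhe,wnf,qlkw] -> 16 lines: maz uwno ocu atck cxvl zdm nkjhe wnf qlkw oih azgd rkwrv hnixk xeq oshq oml
Final line count: 16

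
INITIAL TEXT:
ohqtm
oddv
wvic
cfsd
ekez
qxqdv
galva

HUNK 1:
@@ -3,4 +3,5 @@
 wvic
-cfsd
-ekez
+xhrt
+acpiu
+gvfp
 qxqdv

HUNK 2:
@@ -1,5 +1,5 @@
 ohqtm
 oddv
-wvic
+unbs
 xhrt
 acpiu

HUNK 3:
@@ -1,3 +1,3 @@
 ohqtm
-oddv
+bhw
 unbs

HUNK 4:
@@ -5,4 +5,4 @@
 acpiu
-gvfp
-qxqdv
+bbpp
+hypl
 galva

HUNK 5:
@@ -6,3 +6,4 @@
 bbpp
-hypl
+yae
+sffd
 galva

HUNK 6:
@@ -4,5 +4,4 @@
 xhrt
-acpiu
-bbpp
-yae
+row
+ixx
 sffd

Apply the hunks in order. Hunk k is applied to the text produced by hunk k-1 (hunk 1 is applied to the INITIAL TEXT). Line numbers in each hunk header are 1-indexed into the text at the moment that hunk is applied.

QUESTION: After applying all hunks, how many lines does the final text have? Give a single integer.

Hunk 1: at line 3 remove [cfsd,ekez] add [xhrt,acpiu,gvfp] -> 8 lines: ohqtm oddv wvic xhrt acpiu gvfp qxqdv galva
Hunk 2: at line 1 remove [wvic] add [unbs] -> 8 lines: ohqtm oddv unbs xhrt acpiu gvfp qxqdv galva
Hunk 3: at line 1 remove [oddv] add [bhw] -> 8 lines: ohqtm bhw unbs xhrt acpiu gvfp qxqdv galva
Hunk 4: at line 5 remove [gvfp,qxqdv] add [bbpp,hypl] -> 8 lines: ohqtm bhw unbs xhrt acpiu bbpp hypl galva
Hunk 5: at line 6 remove [hypl] add [yae,sffd] -> 9 lines: ohqtm bhw unbs xhrt acpiu bbpp yae sffd galva
Hunk 6: at line 4 remove [acpiu,bbpp,yae] add [row,ixx] -> 8 lines: ohqtm bhw unbs xhrt row ixx sffd galva
Final line count: 8

Answer: 8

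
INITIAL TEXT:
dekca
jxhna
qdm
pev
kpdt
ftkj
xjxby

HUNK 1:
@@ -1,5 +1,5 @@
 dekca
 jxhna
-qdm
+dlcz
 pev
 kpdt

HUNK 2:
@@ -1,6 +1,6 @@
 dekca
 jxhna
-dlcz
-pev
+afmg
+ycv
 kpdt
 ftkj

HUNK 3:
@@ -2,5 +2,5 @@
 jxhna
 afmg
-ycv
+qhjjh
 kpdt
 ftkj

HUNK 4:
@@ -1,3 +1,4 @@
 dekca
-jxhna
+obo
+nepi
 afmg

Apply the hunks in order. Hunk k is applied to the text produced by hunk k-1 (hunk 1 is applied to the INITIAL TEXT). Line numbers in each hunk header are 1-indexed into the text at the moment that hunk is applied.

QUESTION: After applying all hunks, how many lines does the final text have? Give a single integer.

Answer: 8

Derivation:
Hunk 1: at line 1 remove [qdm] add [dlcz] -> 7 lines: dekca jxhna dlcz pev kpdt ftkj xjxby
Hunk 2: at line 1 remove [dlcz,pev] add [afmg,ycv] -> 7 lines: dekca jxhna afmg ycv kpdt ftkj xjxby
Hunk 3: at line 2 remove [ycv] add [qhjjh] -> 7 lines: dekca jxhna afmg qhjjh kpdt ftkj xjxby
Hunk 4: at line 1 remove [jxhna] add [obo,nepi] -> 8 lines: dekca obo nepi afmg qhjjh kpdt ftkj xjxby
Final line count: 8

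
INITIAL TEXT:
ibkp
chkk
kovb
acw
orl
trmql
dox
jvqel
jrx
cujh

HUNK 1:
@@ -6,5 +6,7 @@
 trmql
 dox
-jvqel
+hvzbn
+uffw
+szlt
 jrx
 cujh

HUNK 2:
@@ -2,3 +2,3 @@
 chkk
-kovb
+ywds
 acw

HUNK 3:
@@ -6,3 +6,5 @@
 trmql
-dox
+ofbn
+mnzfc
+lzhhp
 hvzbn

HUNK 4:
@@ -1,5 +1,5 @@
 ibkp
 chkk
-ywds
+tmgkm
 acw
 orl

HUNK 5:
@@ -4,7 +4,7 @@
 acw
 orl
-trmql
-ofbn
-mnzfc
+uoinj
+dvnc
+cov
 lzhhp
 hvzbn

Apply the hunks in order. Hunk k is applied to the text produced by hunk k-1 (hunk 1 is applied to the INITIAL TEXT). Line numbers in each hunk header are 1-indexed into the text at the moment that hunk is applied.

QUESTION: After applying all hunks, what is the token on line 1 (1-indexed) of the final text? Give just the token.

Answer: ibkp

Derivation:
Hunk 1: at line 6 remove [jvqel] add [hvzbn,uffw,szlt] -> 12 lines: ibkp chkk kovb acw orl trmql dox hvzbn uffw szlt jrx cujh
Hunk 2: at line 2 remove [kovb] add [ywds] -> 12 lines: ibkp chkk ywds acw orl trmql dox hvzbn uffw szlt jrx cujh
Hunk 3: at line 6 remove [dox] add [ofbn,mnzfc,lzhhp] -> 14 lines: ibkp chkk ywds acw orl trmql ofbn mnzfc lzhhp hvzbn uffw szlt jrx cujh
Hunk 4: at line 1 remove [ywds] add [tmgkm] -> 14 lines: ibkp chkk tmgkm acw orl trmql ofbn mnzfc lzhhp hvzbn uffw szlt jrx cujh
Hunk 5: at line 4 remove [trmql,ofbn,mnzfc] add [uoinj,dvnc,cov] -> 14 lines: ibkp chkk tmgkm acw orl uoinj dvnc cov lzhhp hvzbn uffw szlt jrx cujh
Final line 1: ibkp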